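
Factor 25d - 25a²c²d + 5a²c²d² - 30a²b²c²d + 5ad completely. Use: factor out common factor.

25d - 25a²c²d + 5a²c²d² - 30a²b²c²d + 5ad
= 5(5d - 5a²c²d + a²c²d² - 6a²b²c²d + ad)    [factor out 5]
= 5d(5 - 5a²c² + a²c²d - 6a²b²c² + a)    [factor out d]

5d(5 - 5a²c² + a²c²d - 6a²b²c² + a)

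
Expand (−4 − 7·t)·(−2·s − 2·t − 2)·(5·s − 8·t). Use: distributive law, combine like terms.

40·s^2 + 46·s·t − 176·t^2 + 40·s − 64·t + 70·s^2·t − 42·s·t^2 − 112·t^3

(−4 − 7·t)·(−2·s − 2·t − 2)·(5·s − 8·t)
= (8·s + 8·t + 8 + 14·s·t + 14·t^2 + 14·t)·(5·s − 8·t)    [distributive law]
= (8·s + 22·t + 8 + 14·s·t + 14·t^2)·(5·s − 8·t)    [combine like terms]
= 40·s^2 − 64·s·t + 110·s·t − 176·t^2 + 40·s − 64·t + 70·s^2·t − 112·s·t^2 + 70·s·t^2 − 112·t^3    [distributive law]
= 40·s^2 + 46·s·t − 176·t^2 + 40·s − 64·t + 70·s^2·t − 42·s·t^2 − 112·t^3    [combine like terms]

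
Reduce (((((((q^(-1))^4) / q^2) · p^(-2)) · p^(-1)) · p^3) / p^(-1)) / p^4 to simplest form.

(((((((q^(-1))^4) / q^2) · p^(-2)) · p^(-1)) · p^3) / p^(-1)) / p^4
= (((((q^(-4) / q^2) · p^(-2)) · p^(-1)) · p^3) / p^(-1)) / p^4    [power of a power]
= ((((q^(-6) · p^(-2)) · p^(-1)) · p^3) / p^(-1)) / p^4    [quotient of powers]
= p^(-3)q^(-6)    [quotient of powers; product of powers]

p^(-3)q^(-6)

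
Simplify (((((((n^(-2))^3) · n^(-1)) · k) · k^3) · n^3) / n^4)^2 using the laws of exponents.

k^8n^(-16)

(((((((n^(-2))^3) · n^(-1)) · k) · k^3) · n^3) / n^4)^2
= (((((((n^(-2))^3) · n^(-1)) · k) · k^3) · n^3)^2) / ((n^4)^2)    [power of a quotient]
= (((((((n^(-2))^3) · n^(-1)) · k) · k^3)^2) · ((n^3)^2)) / ((n^4)^2)    [power of a product]
= (((((((n^(-2))^3) · n^(-1)) · k)^2) · ((k^3)^2)) · ((n^3)^2)) / ((n^4)^2)    [power of a product]
= (((((((n^(-2))^3) · n^(-1))^2) · (k^2)) · ((k^3)^2)) · ((n^3)^2)) / ((n^4)^2)    [power of a product]
= (((((((n^(-2))^3)^2) · ((n^(-1))^2)) · (k^2)) · ((k^3)^2)) · ((n^3)^2)) / ((n^4)^2)    [power of a product]
= ((((((n^(-2))^6) · ((n^(-1))^2)) · (k^2)) · ((k^3)^2)) · ((n^3)^2)) / ((n^4)^2)    [power of a power]
= ((((n^(-12) · ((n^(-1))^2)) · (k^2)) · ((k^3)^2)) · ((n^3)^2)) / ((n^4)^2)    [power of a power]
= ((((n^(-12) · n^(-2)) · (k^2)) · ((k^3)^2)) · ((n^3)^2)) / ((n^4)^2)    [power of a power]
= (((n^(-14) · (k^2)) · ((k^3)^2)) · ((n^3)^2)) / ((n^4)^2)    [product of powers]
= (((n^(-14) · k^2) · k^6) · ((n^3)^2)) / ((n^4)^2)    [power of a power]
= (((n^(-14) · k^2) · k^6) · n^6) / ((n^4)^2)    [power of a power]
= (((n^(-14) · k^2) · k^6) · n^6) / n^8    [power of a power]
= k^8n^(-16)    [quotient of powers; product of powers]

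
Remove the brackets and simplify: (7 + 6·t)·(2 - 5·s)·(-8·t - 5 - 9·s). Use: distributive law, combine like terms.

(7 + 6·t)·(2 - 5·s)·(-8·t - 5 - 9·s)
= (14 - 35·s + 12·t - 30·s·t)·(-8·t - 5 - 9·s)    [distributive law]
= -112·t - 70 - 126·s + 280·s·t + 175·s + 315·s^2 - 96·t^2 - 60·t - 108·s·t + 240·s·t^2 + 150·s·t + 270·s^2·t    [distributive law]
= -172·t - 70 + 49·s + 322·s·t + 315·s^2 - 96·t^2 + 240·s·t^2 + 270·s^2·t    [combine like terms]

-172·t - 70 + 49·s + 322·s·t + 315·s^2 - 96·t^2 + 240·s·t^2 + 270·s^2·t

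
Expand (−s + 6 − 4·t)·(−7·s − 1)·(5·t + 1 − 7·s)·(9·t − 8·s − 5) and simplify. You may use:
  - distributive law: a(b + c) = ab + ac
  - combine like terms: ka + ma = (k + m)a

−2569·s^2·t^2 + 847·s^3·t + 5091·s^2·t − 2107·s^3 − 1478·s^2 + 392·s^4 − 2705·s·t^2 + 1242·s·t + 43·s − 334·t^2 + 76·t + 30 + 1260·s·t^3 + 180·t^3

(−s + 6 − 4·t)·(−7·s − 1)·(5·t + 1 − 7·s)·(9·t − 8·s − 5)
= (7·s^2 + s − 42·s − 6 + 28·s·t + 4·t)·(5·t + 1 − 7·s)·(9·t − 8·s − 5)    [distributive law]
= (7·s^2 − 41·s − 6 + 28·s·t + 4·t)·(5·t + 1 − 7·s)·(9·t − 8·s − 5)    [combine like terms]
= (35·s^2·t + 7·s^2 − 49·s^3 − 205·s·t − 41·s + 287·s^2 − 30·t − 6 + 42·s + 140·s·t^2 + 28·s·t − 196·s^2·t + 20·t^2 + 4·t − 28·s·t)·(9·t − 8·s − 5)    [distributive law]
= (−161·s^2·t + 294·s^2 − 49·s^3 − 205·s·t + s − 26·t − 6 + 140·s·t^2 + 20·t^2)·(9·t − 8·s − 5)    [combine like terms]
= −1449·s^2·t^2 + 1288·s^3·t + 805·s^2·t + 2646·s^2·t − 2352·s^3 − 1470·s^2 − 441·s^3·t + 392·s^4 + 245·s^3 − 1845·s·t^2 + 1640·s^2·t + 1025·s·t + 9·s·t − 8·s^2 − 5·s − 234·t^2 + 208·s·t + 130·t − 54·t + 48·s + 30 + 1260·s·t^3 − 1120·s^2·t^2 − 700·s·t^2 + 180·t^3 − 160·s·t^2 − 100·t^2    [distributive law]
= −2569·s^2·t^2 + 847·s^3·t + 5091·s^2·t − 2107·s^3 − 1478·s^2 + 392·s^4 − 2705·s·t^2 + 1242·s·t + 43·s − 334·t^2 + 76·t + 30 + 1260·s·t^3 + 180·t^3    [combine like terms]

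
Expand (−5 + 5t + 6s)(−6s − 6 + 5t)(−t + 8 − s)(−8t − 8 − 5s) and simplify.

−1563st² + 2486st + 1663s²t − 576s + 2646s² + 1122s³ + 1720t² + 1840t − 1920 − 1840t³ + 200t⁴ + 325st³ − 163s²t² − 468s³t − 180s⁴

(−5 + 5t + 6s)(−6s − 6 + 5t)(−t + 8 − s)(−8t − 8 − 5s)
= (30s + 30 − 25t − 30st − 30t + 25t² − 36s² − 36s + 30st)(−t + 8 − s)(−8t − 8 − 5s)    [distributive law]
= (−6s + 30 − 55t + 25t² − 36s²)(−t + 8 − s)(−8t − 8 − 5s)    [combine like terms]
= (6st − 48s + 6s² − 30t + 240 − 30s + 55t² − 440t + 55st − 25t³ + 200t² − 25st² + 36s²t − 288s² + 36s³)(−8t − 8 − 5s)    [distributive law]
= (61st − 78s − 282s² − 470t + 240 + 255t² − 25t³ − 25st² + 36s²t + 36s³)(−8t − 8 − 5s)    [combine like terms]
= −488st² − 488st − 305s²t + 624st + 624s + 390s² + 2256s²t + 2256s² + 1410s³ + 3760t² + 3760t + 2350st − 1920t − 1920 − 1200s − 2040t³ − 2040t² − 1275st² + 200t⁴ + 200t³ + 125st³ + 200st³ + 200st² + 125s²t² − 288s²t² − 288s²t − 180s³t − 288s³t − 288s³ − 180s⁴    [distributive law]
= −1563st² + 2486st + 1663s²t − 576s + 2646s² + 1122s³ + 1720t² + 1840t − 1920 − 1840t³ + 200t⁴ + 325st³ − 163s²t² − 468s³t − 180s⁴    [combine like terms]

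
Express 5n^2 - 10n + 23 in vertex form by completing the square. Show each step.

5n^2 - 10n + 23
= 5(n^2 - 2n) + 23    [factor out 5 from the n-terms]
= 5(n^2 - 2n + 1 - 1) + 23    [add and subtract 1 inside the bracket]
= 5(n - 1)^2 - 5 + 23    [perfect-square identity]
= 5(n - 1)^2 + 18    [combine constants]

5(n - 1)^2 + 18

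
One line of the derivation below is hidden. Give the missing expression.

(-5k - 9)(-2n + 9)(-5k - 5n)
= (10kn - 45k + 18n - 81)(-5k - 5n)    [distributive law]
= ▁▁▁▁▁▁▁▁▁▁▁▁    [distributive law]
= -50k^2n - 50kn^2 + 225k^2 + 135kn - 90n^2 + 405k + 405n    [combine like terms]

By distributive law:

-50k^2n - 50kn^2 + 225k^2 + 225kn - 90kn - 90n^2 + 405k + 405n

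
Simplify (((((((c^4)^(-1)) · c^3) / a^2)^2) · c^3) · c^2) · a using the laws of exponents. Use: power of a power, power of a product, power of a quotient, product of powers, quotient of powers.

(((((((c^4)^(-1)) · c^3) / a^2)^2) · c^3) · c^2) · a
= (((((((c^4)^(-1)) · c^3)^2) / ((a^2)^2)) · c^3) · c^2) · a    [power of a quotient]
= (((((((c^4)^(-1))^2) · ((c^3)^2)) / ((a^2)^2)) · c^3) · c^2) · a    [power of a product]
= ((((((c^4)^(-2)) · ((c^3)^2)) / ((a^2)^2)) · c^3) · c^2) · a    [power of a power]
= ((((c^(-8) · ((c^3)^2)) / ((a^2)^2)) · c^3) · c^2) · a    [power of a power]
= ((((c^(-8) · c^6) / ((a^2)^2)) · c^3) · c^2) · a    [power of a power]
= (((c^(-2) / ((a^2)^2)) · c^3) · c^2) · a    [product of powers]
= (((c^(-2) / a^4) · c^3) · c^2) · a    [power of a power]
= a^(-3)c^3    [quotient of powers; product of powers]

a^(-3)c^3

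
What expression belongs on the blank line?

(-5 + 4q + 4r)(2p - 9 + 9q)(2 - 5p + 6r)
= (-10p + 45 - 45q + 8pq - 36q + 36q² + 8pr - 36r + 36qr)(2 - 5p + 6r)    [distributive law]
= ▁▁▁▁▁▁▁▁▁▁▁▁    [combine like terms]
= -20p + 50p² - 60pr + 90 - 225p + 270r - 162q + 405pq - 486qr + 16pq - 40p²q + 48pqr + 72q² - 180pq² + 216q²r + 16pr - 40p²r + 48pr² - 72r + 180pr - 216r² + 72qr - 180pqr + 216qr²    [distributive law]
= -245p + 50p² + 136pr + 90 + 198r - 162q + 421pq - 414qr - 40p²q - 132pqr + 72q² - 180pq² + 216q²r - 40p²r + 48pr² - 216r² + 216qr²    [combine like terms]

Applying combine like terms to the line above:

(-10p + 45 - 81q + 8pq + 36q² + 8pr - 36r + 36qr)(2 - 5p + 6r)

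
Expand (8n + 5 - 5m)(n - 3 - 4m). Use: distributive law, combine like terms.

(8n + 5 - 5m)(n - 3 - 4m)
= 8n^2 - 24n - 32mn + 5n - 15 - 20m - 5mn + 15m + 20m^2    [distributive law]
= 8n^2 - 19n - 37mn - 15 - 5m + 20m^2    [combine like terms]

8n^2 - 19n - 37mn - 15 - 5m + 20m^2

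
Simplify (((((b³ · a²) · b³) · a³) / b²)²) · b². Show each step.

a¹⁰b¹⁰

(((((b³ · a²) · b³) · a³) / b²)²) · b²
= (((((b³ · a²) · b³) · a³)²) / ((b²)²)) · b²    [power of a quotient]
= (((((b³ · a²) · b³)²) · ((a³)²)) / ((b²)²)) · b²    [power of a product]
= (((((b³ · a²)²) · ((b³)²)) · ((a³)²)) / ((b²)²)) · b²    [power of a product]
= ((((((b³)²) · ((a²)²)) · ((b³)²)) · ((a³)²)) / ((b²)²)) · b²    [power of a product]
= ((((b⁶ · ((a²)²)) · ((b³)²)) · ((a³)²)) / ((b²)²)) · b²    [power of a power]
= ((((b⁶ · a⁴) · ((b³)²)) · ((a³)²)) / ((b²)²)) · b²    [power of a power]
= ((((b⁶ · a⁴) · b⁶) · ((a³)²)) / ((b²)²)) · b²    [power of a power]
= ((((b⁶ · a⁴) · b⁶) · a⁶) / ((b²)²)) · b²    [power of a power]
= ((((b⁶ · a⁴) · b⁶) · a⁶) / b⁴) · b²    [power of a power]
= a¹⁰b¹⁰    [quotient of powers; product of powers]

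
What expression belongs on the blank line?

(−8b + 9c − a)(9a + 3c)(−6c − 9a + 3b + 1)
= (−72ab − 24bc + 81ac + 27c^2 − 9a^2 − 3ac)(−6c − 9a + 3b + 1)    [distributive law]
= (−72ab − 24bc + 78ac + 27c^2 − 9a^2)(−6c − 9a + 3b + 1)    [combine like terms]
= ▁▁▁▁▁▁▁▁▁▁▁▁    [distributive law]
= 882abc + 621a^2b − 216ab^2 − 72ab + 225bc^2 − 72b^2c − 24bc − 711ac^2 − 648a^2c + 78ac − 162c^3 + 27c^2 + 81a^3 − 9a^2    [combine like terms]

After distributive law, the bracketed line is:

432abc + 648a^2b − 216ab^2 − 72ab + 144bc^2 + 216abc − 72b^2c − 24bc − 468ac^2 − 702a^2c + 234abc + 78ac − 162c^3 − 243ac^2 + 81bc^2 + 27c^2 + 54a^2c + 81a^3 − 27a^2b − 9a^2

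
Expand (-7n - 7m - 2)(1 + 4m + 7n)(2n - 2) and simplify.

56n^2 + 38n - 154mn^2 + 124mn - 98n^3 + 30m - 56m^2n + 56m^2 + 4

(-7n - 7m - 2)(1 + 4m + 7n)(2n - 2)
= (-7n - 28mn - 49n^2 - 7m - 28m^2 - 49mn - 2 - 8m - 14n)(2n - 2)    [distributive law]
= (-21n - 77mn - 49n^2 - 15m - 28m^2 - 2)(2n - 2)    [combine like terms]
= -42n^2 + 42n - 154mn^2 + 154mn - 98n^3 + 98n^2 - 30mn + 30m - 56m^2n + 56m^2 - 4n + 4    [distributive law]
= 56n^2 + 38n - 154mn^2 + 124mn - 98n^3 + 30m - 56m^2n + 56m^2 + 4    [combine like terms]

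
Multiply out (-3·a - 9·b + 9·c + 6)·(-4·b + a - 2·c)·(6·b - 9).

(-3·a - 9·b + 9·c + 6)·(-4·b + a - 2·c)·(6·b - 9)
= (12·a·b - 3·a^2 + 6·a·c + 36·b^2 - 9·a·b + 18·b·c - 36·b·c + 9·a·c - 18·c^2 - 24·b + 6·a - 12·c)·(6·b - 9)    [distributive law]
= (3·a·b - 3·a^2 + 15·a·c + 36·b^2 - 18·b·c - 18·c^2 - 24·b + 6·a - 12·c)·(6·b - 9)    [combine like terms]
= 18·a·b^2 - 27·a·b - 18·a^2·b + 27·a^2 + 90·a·b·c - 135·a·c + 216·b^3 - 324·b^2 - 108·b^2·c + 162·b·c - 108·b·c^2 + 162·c^2 - 144·b^2 + 216·b + 36·a·b - 54·a - 72·b·c + 108·c    [distributive law]
= 18·a·b^2 + 9·a·b - 18·a^2·b + 27·a^2 + 90·a·b·c - 135·a·c + 216·b^3 - 468·b^2 - 108·b^2·c + 90·b·c - 108·b·c^2 + 162·c^2 + 216·b - 54·a + 108·c    [combine like terms]

18·a·b^2 + 9·a·b - 18·a^2·b + 27·a^2 + 90·a·b·c - 135·a·c + 216·b^3 - 468·b^2 - 108·b^2·c + 90·b·c - 108·b·c^2 + 162·c^2 + 216·b - 54·a + 108·c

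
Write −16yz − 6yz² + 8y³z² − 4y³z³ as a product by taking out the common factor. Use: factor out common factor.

−16yz − 6yz² + 8y³z² − 4y³z³
= 2(−8yz − 3yz² + 4y³z² − 2y³z³)    [factor out 2]
= 2yz(−8 − 3z + 4y²z − 2y²z²)    [factor out yz]

2yz(−8 − 3z + 4y²z − 2y²z²)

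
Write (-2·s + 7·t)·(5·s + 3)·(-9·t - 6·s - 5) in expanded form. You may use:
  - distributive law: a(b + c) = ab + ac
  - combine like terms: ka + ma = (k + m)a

-120·s²·t + 60·s³ + 86·s² - 247·s·t + 30·s - 315·s·t² - 189·t² - 105·t

(-2·s + 7·t)·(5·s + 3)·(-9·t - 6·s - 5)
= (-10·s² - 6·s + 35·s·t + 21·t)·(-9·t - 6·s - 5)    [distributive law]
= 90·s²·t + 60·s³ + 50·s² + 54·s·t + 36·s² + 30·s - 315·s·t² - 210·s²·t - 175·s·t - 189·t² - 126·s·t - 105·t    [distributive law]
= -120·s²·t + 60·s³ + 86·s² - 247·s·t + 30·s - 315·s·t² - 189·t² - 105·t    [combine like terms]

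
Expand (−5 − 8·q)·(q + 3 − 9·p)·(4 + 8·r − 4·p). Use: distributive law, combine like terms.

−116·q − 232·q·r + 404·p·q − 60 − 120·r + 240·p + 360·p·r − 180·p^2 − 32·q^2 − 64·q^2·r + 32·p·q^2 + 576·p·q·r − 288·p^2·q

(−5 − 8·q)·(q + 3 − 9·p)·(4 + 8·r − 4·p)
= (−5·q − 15 + 45·p − 8·q^2 − 24·q + 72·p·q)·(4 + 8·r − 4·p)    [distributive law]
= (−29·q − 15 + 45·p − 8·q^2 + 72·p·q)·(4 + 8·r − 4·p)    [combine like terms]
= −116·q − 232·q·r + 116·p·q − 60 − 120·r + 60·p + 180·p + 360·p·r − 180·p^2 − 32·q^2 − 64·q^2·r + 32·p·q^2 + 288·p·q + 576·p·q·r − 288·p^2·q    [distributive law]
= −116·q − 232·q·r + 404·p·q − 60 − 120·r + 240·p + 360·p·r − 180·p^2 − 32·q^2 − 64·q^2·r + 32·p·q^2 + 576·p·q·r − 288·p^2·q    [combine like terms]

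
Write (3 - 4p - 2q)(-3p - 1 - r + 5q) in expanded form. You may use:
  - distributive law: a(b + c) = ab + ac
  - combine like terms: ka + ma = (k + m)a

-5p - 3 - 3r + 17q + 12p^2 + 4pr - 14pq + 2qr - 10q^2

(3 - 4p - 2q)(-3p - 1 - r + 5q)
= -9p - 3 - 3r + 15q + 12p^2 + 4p + 4pr - 20pq + 6pq + 2q + 2qr - 10q^2    [distributive law]
= -5p - 3 - 3r + 17q + 12p^2 + 4pr - 14pq + 2qr - 10q^2    [combine like terms]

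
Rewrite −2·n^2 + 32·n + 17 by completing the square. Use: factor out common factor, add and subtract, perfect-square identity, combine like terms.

−2·n^2 + 32·n + 17
= −2(n^2 − 16·n) + 17    [factor out -2 from the n-terms]
= −2(n^2 − 16·n + 64 − 64) + 17    [add and subtract 64 inside the bracket]
= −2(n − 8)^2 + 128 + 17    [perfect-square identity]
= −2(n − 8)^2 + 145    [combine constants]

−2(n − 8)^2 + 145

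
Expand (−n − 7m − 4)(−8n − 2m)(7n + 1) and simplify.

56n³ + 232n² + 406mn² + 114mn + 98m²n + 14m² + 32n + 8m

(−n − 7m − 4)(−8n − 2m)(7n + 1)
= (8n² + 2mn + 56mn + 14m² + 32n + 8m)(7n + 1)    [distributive law]
= (8n² + 58mn + 14m² + 32n + 8m)(7n + 1)    [combine like terms]
= 56n³ + 8n² + 406mn² + 58mn + 98m²n + 14m² + 224n² + 32n + 56mn + 8m    [distributive law]
= 56n³ + 232n² + 406mn² + 114mn + 98m²n + 14m² + 32n + 8m    [combine like terms]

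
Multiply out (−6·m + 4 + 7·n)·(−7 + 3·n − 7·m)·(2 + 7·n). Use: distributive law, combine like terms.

(−6·m + 4 + 7·n)·(−7 + 3·n − 7·m)·(2 + 7·n)
= (42·m − 18·m·n + 42·m^2 − 28 + 12·n − 28·m − 49·n + 21·n^2 − 49·m·n)·(2 + 7·n)    [distributive law]
= (14·m − 67·m·n + 42·m^2 − 28 − 37·n + 21·n^2)·(2 + 7·n)    [combine like terms]
= 28·m + 98·m·n − 134·m·n − 469·m·n^2 + 84·m^2 + 294·m^2·n − 56 − 196·n − 74·n − 259·n^2 + 42·n^2 + 147·n^3    [distributive law]
= 28·m − 36·m·n − 469·m·n^2 + 84·m^2 + 294·m^2·n − 56 − 270·n − 217·n^2 + 147·n^3    [combine like terms]

28·m − 36·m·n − 469·m·n^2 + 84·m^2 + 294·m^2·n − 56 − 270·n − 217·n^2 + 147·n^3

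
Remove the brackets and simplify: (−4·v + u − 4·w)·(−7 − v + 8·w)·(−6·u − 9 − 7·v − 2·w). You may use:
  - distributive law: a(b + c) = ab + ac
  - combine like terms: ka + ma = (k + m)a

−110·u·v − 252·v − 232·v^2 − 17·u·v^2 − 28·v^3 + 188·v^2·w + 114·u·v·w + 280·v·w^2 + 42·u^2 + 63·u − 226·u·w + 6·u^2·v − 48·u^2·w + 176·u·w^2 − 252·w + 232·w^2 + 64·w^3

(−4·v + u − 4·w)·(−7 − v + 8·w)·(−6·u − 9 − 7·v − 2·w)
= (28·v + 4·v^2 − 32·v·w − 7·u − u·v + 8·u·w + 28·w + 4·v·w − 32·w^2)·(−6·u − 9 − 7·v − 2·w)    [distributive law]
= (28·v + 4·v^2 − 28·v·w − 7·u − u·v + 8·u·w + 28·w − 32·w^2)·(−6·u − 9 − 7·v − 2·w)    [combine like terms]
= −168·u·v − 252·v − 196·v^2 − 56·v·w − 24·u·v^2 − 36·v^2 − 28·v^3 − 8·v^2·w + 168·u·v·w + 252·v·w + 196·v^2·w + 56·v·w^2 + 42·u^2 + 63·u + 49·u·v + 14·u·w + 6·u^2·v + 9·u·v + 7·u·v^2 + 2·u·v·w − 48·u^2·w − 72·u·w − 56·u·v·w − 16·u·w^2 − 168·u·w − 252·w − 196·v·w − 56·w^2 + 192·u·w^2 + 288·w^2 + 224·v·w^2 + 64·w^3    [distributive law]
= −110·u·v − 252·v − 232·v^2 − 17·u·v^2 − 28·v^3 + 188·v^2·w + 114·u·v·w + 280·v·w^2 + 42·u^2 + 63·u − 226·u·w + 6·u^2·v − 48·u^2·w + 176·u·w^2 − 252·w + 232·w^2 + 64·w^3    [combine like terms]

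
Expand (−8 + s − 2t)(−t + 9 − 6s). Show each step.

−10t − 72 + 57s + 11st − 6s^2 + 2t^2

(−8 + s − 2t)(−t + 9 − 6s)
= 8t − 72 + 48s − st + 9s − 6s^2 + 2t^2 − 18t + 12st    [distributive law]
= −10t − 72 + 57s + 11st − 6s^2 + 2t^2    [combine like terms]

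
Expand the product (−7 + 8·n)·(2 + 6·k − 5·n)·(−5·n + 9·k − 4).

−134·n + 42·k + 56 + 477·k·n − 378·k² − 95·n² − 600·k·n² + 432·k²·n + 200·n³

(−7 + 8·n)·(2 + 6·k − 5·n)·(−5·n + 9·k − 4)
= (−14 − 42·k + 35·n + 16·n + 48·k·n − 40·n²)·(−5·n + 9·k − 4)    [distributive law]
= (−14 − 42·k + 51·n + 48·k·n − 40·n²)·(−5·n + 9·k − 4)    [combine like terms]
= 70·n − 126·k + 56 + 210·k·n − 378·k² + 168·k − 255·n² + 459·k·n − 204·n − 240·k·n² + 432·k²·n − 192·k·n + 200·n³ − 360·k·n² + 160·n²    [distributive law]
= −134·n + 42·k + 56 + 477·k·n − 378·k² − 95·n² − 600·k·n² + 432·k²·n + 200·n³    [combine like terms]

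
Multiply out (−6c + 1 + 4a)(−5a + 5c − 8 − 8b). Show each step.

(−6c + 1 + 4a)(−5a + 5c − 8 − 8b)
= 30ac − 30c² + 48c + 48bc − 5a + 5c − 8 − 8b − 20a² + 20ac − 32a − 32ab    [distributive law]
= 50ac − 30c² + 53c + 48bc − 37a − 8 − 8b − 20a² − 32ab    [combine like terms]

50ac − 30c² + 53c + 48bc − 37a − 8 − 8b − 20a² − 32ab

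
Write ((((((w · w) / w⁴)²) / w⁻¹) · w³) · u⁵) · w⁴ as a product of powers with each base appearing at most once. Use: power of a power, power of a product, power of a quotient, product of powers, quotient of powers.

u⁵w⁴

((((((w · w) / w⁴)²) / w⁻¹) · w³) · u⁵) · w⁴
= ((((((w · w)²) / ((w⁴)²)) / w⁻¹) · w³) · u⁵) · w⁴    [power of a quotient]
= ((((((w²) · (w²)) / ((w⁴)²)) / w⁻¹) · w³) · u⁵) · w⁴    [power of a product]
= ((((w⁴ / ((w⁴)²)) / w⁻¹) · w³) · u⁵) · w⁴    [product of powers]
= ((((w⁴ / w⁸) / w⁻¹) · w³) · u⁵) · w⁴    [power of a power]
= (((w⁻⁴ / w⁻¹) · w³) · u⁵) · w⁴    [quotient of powers]
= ((w⁻³ · w³) · u⁵) · w⁴    [quotient of powers]
= (w⁰ · u⁵) · w⁴    [product of powers]
= u⁵w⁴    [product of powers]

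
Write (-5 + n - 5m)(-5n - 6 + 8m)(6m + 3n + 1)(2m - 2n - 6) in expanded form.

-34m²n - 544mn² - 824mn - 14n³ - 530n² - 714n + 940m² - 960m - 180 + 1240m³ - 18m²n² - 168mn³ + 30n⁴ + 636m³n - 480m⁴

(-5 + n - 5m)(-5n - 6 + 8m)(6m + 3n + 1)(2m - 2n - 6)
= (25n + 30 - 40m - 5n² - 6n + 8mn + 25mn + 30m - 40m²)(6m + 3n + 1)(2m - 2n - 6)    [distributive law]
= (19n + 30 - 10m - 5n² + 33mn - 40m²)(6m + 3n + 1)(2m - 2n - 6)    [combine like terms]
= (114mn + 57n² + 19n + 180m + 90n + 30 - 60m² - 30mn - 10m - 30mn² - 15n³ - 5n² + 198m²n + 99mn² + 33mn - 240m³ - 120m²n - 40m²)(2m - 2n - 6)    [distributive law]
= (117mn + 52n² + 109n + 170m + 30 - 100m² + 69mn² - 15n³ + 78m²n - 240m³)(2m - 2n - 6)    [combine like terms]
= 234m²n - 234mn² - 702mn + 104mn² - 104n³ - 312n² + 218mn - 218n² - 654n + 340m² - 340mn - 1020m + 60m - 60n - 180 - 200m³ + 200m²n + 600m² + 138m²n² - 138mn³ - 414mn² - 30mn³ + 30n⁴ + 90n³ + 156m³n - 156m²n² - 468m²n - 480m⁴ + 480m³n + 1440m³    [distributive law]
= -34m²n - 544mn² - 824mn - 14n³ - 530n² - 714n + 940m² - 960m - 180 + 1240m³ - 18m²n² - 168mn³ + 30n⁴ + 636m³n - 480m⁴    [combine like terms]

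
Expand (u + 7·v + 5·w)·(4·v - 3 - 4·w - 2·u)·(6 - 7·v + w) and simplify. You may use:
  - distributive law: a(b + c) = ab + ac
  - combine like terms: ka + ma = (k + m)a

-39·u·v + 70·u·v^2 + 88·u·v·w - 18·u - 87·u·w - 14·u·w^2 - 12·u^2 + 14·u^2·v - 2·u^2·w + 315·v^2 - 196·v^3 + 84·v^2·w - 126·v + 36·v·w + 132·v·w^2 - 90·w - 135·w^2 - 20·w^3

(u + 7·v + 5·w)·(4·v - 3 - 4·w - 2·u)·(6 - 7·v + w)
= (4·u·v - 3·u - 4·u·w - 2·u^2 + 28·v^2 - 21·v - 28·v·w - 14·u·v + 20·v·w - 15·w - 20·w^2 - 10·u·w)·(6 - 7·v + w)    [distributive law]
= (-10·u·v - 3·u - 14·u·w - 2·u^2 + 28·v^2 - 21·v - 8·v·w - 15·w - 20·w^2)·(6 - 7·v + w)    [combine like terms]
= -60·u·v + 70·u·v^2 - 10·u·v·w - 18·u + 21·u·v - 3·u·w - 84·u·w + 98·u·v·w - 14·u·w^2 - 12·u^2 + 14·u^2·v - 2·u^2·w + 168·v^2 - 196·v^3 + 28·v^2·w - 126·v + 147·v^2 - 21·v·w - 48·v·w + 56·v^2·w - 8·v·w^2 - 90·w + 105·v·w - 15·w^2 - 120·w^2 + 140·v·w^2 - 20·w^3    [distributive law]
= -39·u·v + 70·u·v^2 + 88·u·v·w - 18·u - 87·u·w - 14·u·w^2 - 12·u^2 + 14·u^2·v - 2·u^2·w + 315·v^2 - 196·v^3 + 84·v^2·w - 126·v + 36·v·w + 132·v·w^2 - 90·w - 135·w^2 - 20·w^3    [combine like terms]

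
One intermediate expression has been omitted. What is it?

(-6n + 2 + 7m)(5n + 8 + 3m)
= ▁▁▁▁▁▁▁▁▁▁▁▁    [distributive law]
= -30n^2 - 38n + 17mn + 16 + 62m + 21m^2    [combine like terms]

Applying distributive law to the line above:

-30n^2 - 48n - 18mn + 10n + 16 + 6m + 35mn + 56m + 21m^2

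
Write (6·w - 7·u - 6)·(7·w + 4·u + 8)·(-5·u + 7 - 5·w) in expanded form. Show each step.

(6·w - 7·u - 6)·(7·w + 4·u + 8)·(-5·u + 7 - 5·w)
= (42·w^2 + 24·u·w + 48·w - 49·u·w - 28·u^2 - 56·u - 42·w - 24·u - 48)·(-5·u + 7 - 5·w)    [distributive law]
= (42·w^2 - 25·u·w + 6·w - 28·u^2 - 80·u - 48)·(-5·u + 7 - 5·w)    [combine like terms]
= -210·u·w^2 + 294·w^2 - 210·w^3 + 125·u^2·w - 175·u·w + 125·u·w^2 - 30·u·w + 42·w - 30·w^2 + 140·u^3 - 196·u^2 + 140·u^2·w + 400·u^2 - 560·u + 400·u·w + 240·u - 336 + 240·w    [distributive law]
= -85·u·w^2 + 264·w^2 - 210·w^3 + 265·u^2·w + 195·u·w + 282·w + 140·u^3 + 204·u^2 - 320·u - 336    [combine like terms]

-85·u·w^2 + 264·w^2 - 210·w^3 + 265·u^2·w + 195·u·w + 282·w + 140·u^3 + 204·u^2 - 320·u - 336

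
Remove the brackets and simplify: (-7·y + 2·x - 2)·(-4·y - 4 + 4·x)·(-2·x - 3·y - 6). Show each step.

52·x·y^2 - 84·y^3 - 276·y^2 + 192·x·y - 240·y + 48·x^2·y - 16·x^2 + 80·x - 16·x^3 - 48

(-7·y + 2·x - 2)·(-4·y - 4 + 4·x)·(-2·x - 3·y - 6)
= (28·y^2 + 28·y - 28·x·y - 8·x·y - 8·x + 8·x^2 + 8·y + 8 - 8·x)·(-2·x - 3·y - 6)    [distributive law]
= (28·y^2 + 36·y - 36·x·y - 16·x + 8·x^2 + 8)·(-2·x - 3·y - 6)    [combine like terms]
= -56·x·y^2 - 84·y^3 - 168·y^2 - 72·x·y - 108·y^2 - 216·y + 72·x^2·y + 108·x·y^2 + 216·x·y + 32·x^2 + 48·x·y + 96·x - 16·x^3 - 24·x^2·y - 48·x^2 - 16·x - 24·y - 48    [distributive law]
= 52·x·y^2 - 84·y^3 - 276·y^2 + 192·x·y - 240·y + 48·x^2·y - 16·x^2 + 80·x - 16·x^3 - 48    [combine like terms]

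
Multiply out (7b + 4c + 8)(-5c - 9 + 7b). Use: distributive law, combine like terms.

-7bc - 7b + 49b² - 20c² - 76c - 72

(7b + 4c + 8)(-5c - 9 + 7b)
= -35bc - 63b + 49b² - 20c² - 36c + 28bc - 40c - 72 + 56b    [distributive law]
= -7bc - 7b + 49b² - 20c² - 76c - 72    [combine like terms]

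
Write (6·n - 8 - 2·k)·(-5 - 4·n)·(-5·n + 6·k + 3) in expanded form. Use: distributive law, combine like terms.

(6·n - 8 - 2·k)·(-5 - 4·n)·(-5·n + 6·k + 3)
= (-30·n - 24·n² + 40 + 32·n + 10·k + 8·k·n)·(-5·n + 6·k + 3)    [distributive law]
= (2·n - 24·n² + 40 + 10·k + 8·k·n)·(-5·n + 6·k + 3)    [combine like terms]
= -10·n² + 12·k·n + 6·n + 120·n³ - 144·k·n² - 72·n² - 200·n + 240·k + 120 - 50·k·n + 60·k² + 30·k - 40·k·n² + 48·k²·n + 24·k·n    [distributive law]
= -82·n² - 14·k·n - 194·n + 120·n³ - 184·k·n² + 270·k + 120 + 60·k² + 48·k²·n    [combine like terms]

-82·n² - 14·k·n - 194·n + 120·n³ - 184·k·n² + 270·k + 120 + 60·k² + 48·k²·n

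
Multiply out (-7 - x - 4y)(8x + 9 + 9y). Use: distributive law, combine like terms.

-65x - 63 - 99y - 8x^2 - 41xy - 36y^2

(-7 - x - 4y)(8x + 9 + 9y)
= -56x - 63 - 63y - 8x^2 - 9x - 9xy - 32xy - 36y - 36y^2    [distributive law]
= -65x - 63 - 99y - 8x^2 - 41xy - 36y^2    [combine like terms]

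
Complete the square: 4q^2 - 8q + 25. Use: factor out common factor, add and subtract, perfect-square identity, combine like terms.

4q^2 - 8q + 25
= 4(q^2 - 2q) + 25    [factor out 4 from the q-terms]
= 4(q^2 - 2q + 1 - 1) + 25    [add and subtract 1 inside the bracket]
= 4(q - 1)^2 - 4 + 25    [perfect-square identity]
= 4(q - 1)^2 + 21    [combine constants]

4(q - 1)^2 + 21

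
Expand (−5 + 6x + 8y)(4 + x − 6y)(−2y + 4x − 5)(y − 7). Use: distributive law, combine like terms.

−1082y^2 + 1990y − 2625xy + 1225x − 700 + 1302xy^2 + 914x^2y − 322x^2 − 556y^3 − 124x^2y^2 + 24x^3y − 168x^3 − 136xy^3 + 96y^4

(−5 + 6x + 8y)(4 + x − 6y)(−2y + 4x − 5)(y − 7)
= (−20 − 5x + 30y + 24x + 6x^2 − 36xy + 32y + 8xy − 48y^2)(−2y + 4x − 5)(y − 7)    [distributive law]
= (−20 + 19x + 62y + 6x^2 − 28xy − 48y^2)(−2y + 4x − 5)(y − 7)    [combine like terms]
= (40y − 80x + 100 − 38xy + 76x^2 − 95x − 124y^2 + 248xy − 310y − 12x^2y + 24x^3 − 30x^2 + 56xy^2 − 112x^2y + 140xy + 96y^3 − 192xy^2 + 240y^2)(y − 7)    [distributive law]
= (−270y − 175x + 100 + 350xy + 46x^2 + 116y^2 − 124x^2y + 24x^3 − 136xy^2 + 96y^3)(y − 7)    [combine like terms]
= −270y^2 + 1890y − 175xy + 1225x + 100y − 700 + 350xy^2 − 2450xy + 46x^2y − 322x^2 + 116y^3 − 812y^2 − 124x^2y^2 + 868x^2y + 24x^3y − 168x^3 − 136xy^3 + 952xy^2 + 96y^4 − 672y^3    [distributive law]
= −1082y^2 + 1990y − 2625xy + 1225x − 700 + 1302xy^2 + 914x^2y − 322x^2 − 556y^3 − 124x^2y^2 + 24x^3y − 168x^3 − 136xy^3 + 96y^4    [combine like terms]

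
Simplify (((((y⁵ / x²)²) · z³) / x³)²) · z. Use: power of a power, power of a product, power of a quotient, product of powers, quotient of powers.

(((((y⁵ / x²)²) · z³) / x³)²) · z
= (((((y⁵ / x²)²) · z³)²) / ((x³)²)) · z    [power of a quotient]
= (((((y⁵ / x²)²)²) · ((z³)²)) / ((x³)²)) · z    [power of a product]
= ((((y⁵ / x²)⁴) · ((z³)²)) / ((x³)²)) · z    [power of a power]
= (((((y⁵)⁴) / ((x²)⁴)) · ((z³)²)) / ((x³)²)) · z    [power of a quotient]
= (((y²⁰ / ((x²)⁴)) · ((z³)²)) / ((x³)²)) · z    [power of a power]
= (((y²⁰ / x⁸) · ((z³)²)) / ((x³)²)) · z    [power of a power]
= (((y²⁰ / x⁸) · z⁶) / ((x³)²)) · z    [power of a power]
= (((y²⁰ / x⁸) · z⁶) / x⁶) · z    [power of a power]
= x⁻¹⁴y²⁰z⁷    [quotient of powers; product of powers]

x⁻¹⁴y²⁰z⁷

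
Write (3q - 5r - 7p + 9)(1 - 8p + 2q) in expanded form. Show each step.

21q - 38pq + 6q^2 - 5r + 40pr - 10qr - 79p + 56p^2 + 9

(3q - 5r - 7p + 9)(1 - 8p + 2q)
= 3q - 24pq + 6q^2 - 5r + 40pr - 10qr - 7p + 56p^2 - 14pq + 9 - 72p + 18q    [distributive law]
= 21q - 38pq + 6q^2 - 5r + 40pr - 10qr - 79p + 56p^2 + 9    [combine like terms]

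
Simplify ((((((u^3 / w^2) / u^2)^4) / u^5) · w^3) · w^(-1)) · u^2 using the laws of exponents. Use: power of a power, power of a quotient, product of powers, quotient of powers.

uw^(-6)

((((((u^3 / w^2) / u^2)^4) / u^5) · w^3) · w^(-1)) · u^2
= ((((((u^3 / w^2)^4) / ((u^2)^4)) / u^5) · w^3) · w^(-1)) · u^2    [power of a quotient]
= (((((((u^3)^4) / ((w^2)^4)) / ((u^2)^4)) / u^5) · w^3) · w^(-1)) · u^2    [power of a quotient]
= (((((u^12 / ((w^2)^4)) / ((u^2)^4)) / u^5) · w^3) · w^(-1)) · u^2    [power of a power]
= (((((u^12 / w^8) / ((u^2)^4)) / u^5) · w^3) · w^(-1)) · u^2    [power of a power]
= (((((u^12 / w^8) / u^8) / u^5) · w^3) · w^(-1)) · u^2    [power of a power]
= uw^(-6)    [quotient of powers; product of powers]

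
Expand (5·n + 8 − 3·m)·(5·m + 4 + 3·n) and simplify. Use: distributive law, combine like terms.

(5·n + 8 − 3·m)·(5·m + 4 + 3·n)
= 25·m·n + 20·n + 15·n^2 + 40·m + 32 + 24·n − 15·m^2 − 12·m − 9·m·n    [distributive law]
= 16·m·n + 44·n + 15·n^2 + 28·m + 32 − 15·m^2    [combine like terms]

16·m·n + 44·n + 15·n^2 + 28·m + 32 − 15·m^2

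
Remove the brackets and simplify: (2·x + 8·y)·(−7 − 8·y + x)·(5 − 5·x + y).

−70·x + 80·x^2 + 226·x·y + 42·x^2·y + 312·x·y^2 − 10·x^3 − 280·y − 376·y^2 − 64·y^3

(2·x + 8·y)·(−7 − 8·y + x)·(5 − 5·x + y)
= (−14·x − 16·x·y + 2·x^2 − 56·y − 64·y^2 + 8·x·y)·(5 − 5·x + y)    [distributive law]
= (−14·x − 8·x·y + 2·x^2 − 56·y − 64·y^2)·(5 − 5·x + y)    [combine like terms]
= −70·x + 70·x^2 − 14·x·y − 40·x·y + 40·x^2·y − 8·x·y^2 + 10·x^2 − 10·x^3 + 2·x^2·y − 280·y + 280·x·y − 56·y^2 − 320·y^2 + 320·x·y^2 − 64·y^3    [distributive law]
= −70·x + 80·x^2 + 226·x·y + 42·x^2·y + 312·x·y^2 − 10·x^3 − 280·y − 376·y^2 − 64·y^3    [combine like terms]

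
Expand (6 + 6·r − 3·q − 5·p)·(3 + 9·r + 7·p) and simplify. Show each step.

18 + 72·r + 27·p + 54·r² − 3·p·r − 9·q − 27·q·r − 21·p·q − 35·p²

(6 + 6·r − 3·q − 5·p)·(3 + 9·r + 7·p)
= 18 + 54·r + 42·p + 18·r + 54·r² + 42·p·r − 9·q − 27·q·r − 21·p·q − 15·p − 45·p·r − 35·p²    [distributive law]
= 18 + 72·r + 27·p + 54·r² − 3·p·r − 9·q − 27·q·r − 21·p·q − 35·p²    [combine like terms]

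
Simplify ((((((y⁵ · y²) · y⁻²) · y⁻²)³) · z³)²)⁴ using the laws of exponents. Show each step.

((((((y⁵ · y²) · y⁻²) · y⁻²)³) · z³)²)⁴
= (((((y⁵ · y²) · y⁻²) · y⁻²)³) · z³)⁸    [power of a power]
= (((((y⁵ · y²) · y⁻²) · y⁻²)³)⁸) · ((z³)⁸)    [power of a product]
= ((((y⁵ · y²) · y⁻²) · y⁻²)²⁴) · ((z³)⁸)    [power of a power]
= ((((y⁵ · y²) · y⁻²)²⁴) · ((y⁻²)²⁴)) · ((z³)⁸)    [power of a product]
= ((((y⁵ · y²)²⁴) · ((y⁻²)²⁴)) · ((y⁻²)²⁴)) · ((z³)⁸)    [power of a product]
= (((((y⁵)²⁴) · ((y²)²⁴)) · ((y⁻²)²⁴)) · ((y⁻²)²⁴)) · ((z³)⁸)    [power of a product]
= (((y¹²⁰ · ((y²)²⁴)) · ((y⁻²)²⁴)) · ((y⁻²)²⁴)) · ((z³)⁸)    [power of a power]
= (((y¹²⁰ · y⁴⁸) · ((y⁻²)²⁴)) · ((y⁻²)²⁴)) · ((z³)⁸)    [power of a power]
= ((y¹⁶⁸ · ((y⁻²)²⁴)) · ((y⁻²)²⁴)) · ((z³)⁸)    [product of powers]
= ((y¹⁶⁸ · y⁻⁴⁸) · ((y⁻²)²⁴)) · ((z³)⁸)    [power of a power]
= (y¹²⁰ · ((y⁻²)²⁴)) · ((z³)⁸)    [product of powers]
= (y¹²⁰ · y⁻⁴⁸) · ((z³)⁸)    [power of a power]
= y⁷² · ((z³)⁸)    [product of powers]
= y⁷² · z²⁴    [power of a power]
= y⁷²z²⁴    [rearrange]

y⁷²z²⁴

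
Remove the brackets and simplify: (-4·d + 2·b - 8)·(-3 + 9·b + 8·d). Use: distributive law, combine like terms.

-52·d - 20·b·d - 32·d^2 - 78·b + 18·b^2 + 24

(-4·d + 2·b - 8)·(-3 + 9·b + 8·d)
= 12·d - 36·b·d - 32·d^2 - 6·b + 18·b^2 + 16·b·d + 24 - 72·b - 64·d    [distributive law]
= -52·d - 20·b·d - 32·d^2 - 78·b + 18·b^2 + 24    [combine like terms]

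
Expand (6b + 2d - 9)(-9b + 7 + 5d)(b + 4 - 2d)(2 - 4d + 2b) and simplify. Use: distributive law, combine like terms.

(6b + 2d - 9)(-9b + 7 + 5d)(b + 4 - 2d)(2 - 4d + 2b)
= (-54b^2 + 42b + 30bd - 18bd + 14d + 10d^2 + 81b - 63 - 45d)(b + 4 - 2d)(2 - 4d + 2b)    [distributive law]
= (-54b^2 + 123b + 12bd - 31d + 10d^2 - 63)(b + 4 - 2d)(2 - 4d + 2b)    [combine like terms]
= (-54b^3 - 216b^2 + 108b^2d + 123b^2 + 492b - 246bd + 12b^2d + 48bd - 24bd^2 - 31bd - 124d + 62d^2 + 10bd^2 + 40d^2 - 20d^3 - 63b - 252 + 126d)(2 - 4d + 2b)    [distributive law]
= (-54b^3 - 93b^2 + 120b^2d + 429b - 229bd - 14bd^2 + 2d + 102d^2 - 20d^3 - 252)(2 - 4d + 2b)    [combine like terms]
= -108b^3 + 216b^3d - 108b^4 - 186b^2 + 372b^2d - 186b^3 + 240b^2d - 480b^2d^2 + 240b^3d + 858b - 1716bd + 858b^2 - 458bd + 916bd^2 - 458b^2d - 28bd^2 + 56bd^3 - 28b^2d^2 + 4d - 8d^2 + 4bd + 204d^2 - 408d^3 + 204bd^2 - 40d^3 + 80d^4 - 40bd^3 - 504 + 1008d - 504b    [distributive law]
= -294b^3 + 456b^3d - 108b^4 + 672b^2 + 154b^2d - 508b^2d^2 + 354b - 2170bd + 1092bd^2 + 16bd^3 + 1012d + 196d^2 - 448d^3 + 80d^4 - 504    [combine like terms]

-294b^3 + 456b^3d - 108b^4 + 672b^2 + 154b^2d - 508b^2d^2 + 354b - 2170bd + 1092bd^2 + 16bd^3 + 1012d + 196d^2 - 448d^3 + 80d^4 - 504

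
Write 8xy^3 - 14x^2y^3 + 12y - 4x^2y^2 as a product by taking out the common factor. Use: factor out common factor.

8xy^3 - 14x^2y^3 + 12y - 4x^2y^2
= 2(4xy^3 - 7x^2y^3 + 6y - 2x^2y^2)    [factor out 2]
= 2y(4xy^2 - 7x^2y^2 + 6 - 2x^2y)    [factor out y]

2y(4xy^2 - 7x^2y^2 + 6 - 2x^2y)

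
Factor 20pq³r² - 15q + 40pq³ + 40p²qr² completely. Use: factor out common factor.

5q(4pq²r² - 3 + 8pq² + 8p²r²)

20pq³r² - 15q + 40pq³ + 40p²qr²
= 5(4pq³r² - 3q + 8pq³ + 8p²qr²)    [factor out 5]
= 5q(4pq²r² - 3 + 8pq² + 8p²r²)    [factor out q]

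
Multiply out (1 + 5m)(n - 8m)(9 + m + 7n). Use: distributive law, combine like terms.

9n - 10mn + 7n^2 - 72m - 368m^2 - 275m^2n + 35mn^2 - 40m^3

(1 + 5m)(n - 8m)(9 + m + 7n)
= (n - 8m + 5mn - 40m^2)(9 + m + 7n)    [distributive law]
= 9n + mn + 7n^2 - 72m - 8m^2 - 56mn + 45mn + 5m^2n + 35mn^2 - 360m^2 - 40m^3 - 280m^2n    [distributive law]
= 9n - 10mn + 7n^2 - 72m - 368m^2 - 275m^2n + 35mn^2 - 40m^3    [combine like terms]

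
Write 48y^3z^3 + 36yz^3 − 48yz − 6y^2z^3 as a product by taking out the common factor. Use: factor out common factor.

6yz(8y^2z^2 + 6z^2 − 8 − yz^2)

48y^3z^3 + 36yz^3 − 48yz − 6y^2z^3
= 6(8y^3z^3 + 6yz^3 − 8yz − y^2z^3)    [factor out 6]
= 6yz(8y^2z^2 + 6z^2 − 8 − yz^2)    [factor out yz]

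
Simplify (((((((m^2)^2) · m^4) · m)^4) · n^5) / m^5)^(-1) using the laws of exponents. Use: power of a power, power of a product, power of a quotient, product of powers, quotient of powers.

(((((((m^2)^2) · m^4) · m)^4) · n^5) / m^5)^(-1)
= (((((((m^2)^2) · m^4) · m)^4) · n^5)^(-1)) / ((m^5)^(-1))    [power of a quotient]
= (((((((m^2)^2) · m^4) · m)^4)^(-1)) · ((n^5)^(-1))) / ((m^5)^(-1))    [power of a product]
= ((((((m^2)^2) · m^4) · m)^(-4)) · ((n^5)^(-1))) / ((m^5)^(-1))    [power of a power]
= ((((((m^2)^2) · m^4)^(-4)) · (m^(-4))) · ((n^5)^(-1))) / ((m^5)^(-1))    [power of a product]
= ((((((m^2)^2)^(-4)) · ((m^4)^(-4))) · (m^(-4))) · ((n^5)^(-1))) / ((m^5)^(-1))    [power of a product]
= (((((m^2)^(-8)) · ((m^4)^(-4))) · (m^(-4))) · ((n^5)^(-1))) / ((m^5)^(-1))    [power of a power]
= (((m^(-16) · ((m^4)^(-4))) · (m^(-4))) · ((n^5)^(-1))) / ((m^5)^(-1))    [power of a power]
= (((m^(-16) · m^(-16)) · (m^(-4))) · ((n^5)^(-1))) / ((m^5)^(-1))    [power of a power]
= ((m^(-32) · (m^(-4))) · ((n^5)^(-1))) / ((m^5)^(-1))    [product of powers]
= (m^(-36) · ((n^5)^(-1))) / ((m^5)^(-1))    [product of powers]
= (m^(-36) · n^(-5)) / ((m^5)^(-1))    [power of a power]
= (m^(-36) · n^(-5)) / m^(-5)    [power of a power]
= m^(-31)n^(-5)    [quotient of powers]

m^(-31)n^(-5)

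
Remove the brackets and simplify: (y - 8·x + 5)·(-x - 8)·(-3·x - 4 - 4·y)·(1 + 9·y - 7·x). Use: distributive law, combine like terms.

-454·x²·y - 289·x²·y² - 13·x³·y - 2596·x·y - 2092·x·y² + 36·x·y³ + 1632·y + 1760·y² + 288·y³ + 1439·x³ + 168·x⁴ + 603·x² - 1236·x + 160

(y - 8·x + 5)·(-x - 8)·(-3·x - 4 - 4·y)·(1 + 9·y - 7·x)
= (-x·y - 8·y + 8·x² + 64·x - 5·x - 40)·(-3·x - 4 - 4·y)·(1 + 9·y - 7·x)    [distributive law]
= (-x·y - 8·y + 8·x² + 59·x - 40)·(-3·x - 4 - 4·y)·(1 + 9·y - 7·x)    [combine like terms]
= (3·x²·y + 4·x·y + 4·x·y² + 24·x·y + 32·y + 32·y² - 24·x³ - 32·x² - 32·x²·y - 177·x² - 236·x - 236·x·y + 120·x + 160 + 160·y)·(1 + 9·y - 7·x)    [distributive law]
= (-29·x²·y - 208·x·y + 4·x·y² + 192·y + 32·y² - 24·x³ - 209·x² - 116·x + 160)·(1 + 9·y - 7·x)    [combine like terms]
= -29·x²·y - 261·x²·y² + 203·x³·y - 208·x·y - 1872·x·y² + 1456·x²·y + 4·x·y² + 36·x·y³ - 28·x²·y² + 192·y + 1728·y² - 1344·x·y + 32·y² + 288·y³ - 224·x·y² - 24·x³ - 216·x³·y + 168·x⁴ - 209·x² - 1881·x²·y + 1463·x³ - 116·x - 1044·x·y + 812·x² + 160 + 1440·y - 1120·x    [distributive law]
= -454·x²·y - 289·x²·y² - 13·x³·y - 2596·x·y - 2092·x·y² + 36·x·y³ + 1632·y + 1760·y² + 288·y³ + 1439·x³ + 168·x⁴ + 603·x² - 1236·x + 160    [combine like terms]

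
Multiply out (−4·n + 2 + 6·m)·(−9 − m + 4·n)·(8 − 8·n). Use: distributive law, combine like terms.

496·n − 480·n^2 + 672·m·n − 224·m·n^2 + 128·n^3 − 144 − 448·m − 48·m^2 + 48·m^2·n

(−4·n + 2 + 6·m)·(−9 − m + 4·n)·(8 − 8·n)
= (36·n + 4·m·n − 16·n^2 − 18 − 2·m + 8·n − 54·m − 6·m^2 + 24·m·n)·(8 − 8·n)    [distributive law]
= (44·n + 28·m·n − 16·n^2 − 18 − 56·m − 6·m^2)·(8 − 8·n)    [combine like terms]
= 352·n − 352·n^2 + 224·m·n − 224·m·n^2 − 128·n^2 + 128·n^3 − 144 + 144·n − 448·m + 448·m·n − 48·m^2 + 48·m^2·n    [distributive law]
= 496·n − 480·n^2 + 672·m·n − 224·m·n^2 + 128·n^3 − 144 − 448·m − 48·m^2 + 48·m^2·n    [combine like terms]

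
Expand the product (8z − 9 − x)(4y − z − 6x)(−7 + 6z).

−440yz + 192yz² + 110z² − 48z³ + 653xz − 282xz² + 252y − 63z − 378x + 28xy − 24xyz − 42x² + 36x²z

(8z − 9 − x)(4y − z − 6x)(−7 + 6z)
= (32yz − 8z² − 48xz − 36y + 9z + 54x − 4xy + xz + 6x²)(−7 + 6z)    [distributive law]
= (32yz − 8z² − 47xz − 36y + 9z + 54x − 4xy + 6x²)(−7 + 6z)    [combine like terms]
= −224yz + 192yz² + 56z² − 48z³ + 329xz − 282xz² + 252y − 216yz − 63z + 54z² − 378x + 324xz + 28xy − 24xyz − 42x² + 36x²z    [distributive law]
= −440yz + 192yz² + 110z² − 48z³ + 653xz − 282xz² + 252y − 63z − 378x + 28xy − 24xyz − 42x² + 36x²z    [combine like terms]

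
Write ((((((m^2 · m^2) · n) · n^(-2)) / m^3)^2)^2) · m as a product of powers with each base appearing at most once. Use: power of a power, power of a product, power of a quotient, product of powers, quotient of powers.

m^5·n^(-4)

((((((m^2 · m^2) · n) · n^(-2)) / m^3)^2)^2) · m
= (((((m^2 · m^2) · n) · n^(-2)) / m^3)^4) · m    [power of a power]
= (((((m^2 · m^2) · n) · n^(-2))^4) / ((m^3)^4)) · m    [power of a quotient]
= (((((m^2 · m^2) · n)^4) · ((n^(-2))^4)) / ((m^3)^4)) · m    [power of a product]
= (((((m^2 · m^2)^4) · (n^4)) · ((n^(-2))^4)) / ((m^3)^4)) · m    [power of a product]
= ((((((m^2)^4) · ((m^2)^4)) · (n^4)) · ((n^(-2))^4)) / ((m^3)^4)) · m    [power of a product]
= ((((m^8 · ((m^2)^4)) · (n^4)) · ((n^(-2))^4)) / ((m^3)^4)) · m    [power of a power]
= ((((m^8 · m^8) · (n^4)) · ((n^(-2))^4)) / ((m^3)^4)) · m    [power of a power]
= (((m^16 · (n^4)) · ((n^(-2))^4)) / ((m^3)^4)) · m    [product of powers]
= (((m^16 · n^4) · n^(-8)) / ((m^3)^4)) · m    [power of a power]
= (((m^16 · n^4) · n^(-8)) / m^12) · m    [power of a power]
= m^5·n^(-4)    [quotient of powers; product of powers]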